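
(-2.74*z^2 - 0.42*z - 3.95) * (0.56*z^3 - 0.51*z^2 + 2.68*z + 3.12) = -1.5344*z^5 + 1.1622*z^4 - 9.341*z^3 - 7.6599*z^2 - 11.8964*z - 12.324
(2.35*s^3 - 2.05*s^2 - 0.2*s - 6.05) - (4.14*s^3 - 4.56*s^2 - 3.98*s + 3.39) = -1.79*s^3 + 2.51*s^2 + 3.78*s - 9.44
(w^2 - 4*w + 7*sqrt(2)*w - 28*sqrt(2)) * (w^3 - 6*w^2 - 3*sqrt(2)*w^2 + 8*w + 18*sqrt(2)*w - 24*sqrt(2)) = w^5 - 10*w^4 + 4*sqrt(2)*w^4 - 40*sqrt(2)*w^3 - 10*w^3 + 128*sqrt(2)*w^2 + 388*w^2 - 1344*w - 128*sqrt(2)*w + 1344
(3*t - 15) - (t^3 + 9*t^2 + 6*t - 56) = -t^3 - 9*t^2 - 3*t + 41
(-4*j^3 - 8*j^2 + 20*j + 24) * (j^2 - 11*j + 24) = -4*j^5 + 36*j^4 + 12*j^3 - 388*j^2 + 216*j + 576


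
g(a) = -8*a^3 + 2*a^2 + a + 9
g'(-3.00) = -227.00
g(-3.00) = 240.00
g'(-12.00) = -3503.00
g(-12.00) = 14109.00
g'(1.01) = -19.44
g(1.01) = 3.81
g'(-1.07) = -30.76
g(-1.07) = 20.02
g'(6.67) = -1040.05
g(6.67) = -2269.28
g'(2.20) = -106.36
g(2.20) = -64.30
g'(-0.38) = -3.99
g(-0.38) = 9.35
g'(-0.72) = -14.32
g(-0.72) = 12.30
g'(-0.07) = 0.60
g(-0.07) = 8.94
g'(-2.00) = -103.00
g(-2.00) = 79.00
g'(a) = -24*a^2 + 4*a + 1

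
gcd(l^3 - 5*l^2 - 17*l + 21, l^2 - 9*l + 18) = 1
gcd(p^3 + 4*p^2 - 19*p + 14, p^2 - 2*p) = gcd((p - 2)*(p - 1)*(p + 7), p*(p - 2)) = p - 2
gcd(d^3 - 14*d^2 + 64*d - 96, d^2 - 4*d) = d - 4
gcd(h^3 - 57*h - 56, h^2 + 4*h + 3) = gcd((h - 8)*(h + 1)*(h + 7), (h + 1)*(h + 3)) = h + 1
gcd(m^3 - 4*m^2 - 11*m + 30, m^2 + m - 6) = m^2 + m - 6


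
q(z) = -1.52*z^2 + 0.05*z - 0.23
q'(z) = 0.05 - 3.04*z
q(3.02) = -13.94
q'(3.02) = -9.13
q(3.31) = -16.72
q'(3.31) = -10.01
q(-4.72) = -34.33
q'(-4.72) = 14.40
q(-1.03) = -1.89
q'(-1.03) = 3.18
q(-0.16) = -0.28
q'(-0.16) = 0.54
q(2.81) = -12.09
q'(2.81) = -8.49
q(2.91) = -12.96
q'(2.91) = -8.80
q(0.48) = -0.56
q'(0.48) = -1.41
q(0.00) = -0.23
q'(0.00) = 0.05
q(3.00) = -13.76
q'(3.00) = -9.07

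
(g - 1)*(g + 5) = g^2 + 4*g - 5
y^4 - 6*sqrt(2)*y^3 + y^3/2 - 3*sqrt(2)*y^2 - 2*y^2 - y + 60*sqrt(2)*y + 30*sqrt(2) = (y + 1/2)*(y - 5*sqrt(2))*(y - 3*sqrt(2))*(y + 2*sqrt(2))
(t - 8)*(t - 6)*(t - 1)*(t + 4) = t^4 - 11*t^3 + 2*t^2 + 200*t - 192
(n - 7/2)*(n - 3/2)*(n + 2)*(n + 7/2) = n^4 + n^3/2 - 61*n^2/4 - 49*n/8 + 147/4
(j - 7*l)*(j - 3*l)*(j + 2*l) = j^3 - 8*j^2*l + j*l^2 + 42*l^3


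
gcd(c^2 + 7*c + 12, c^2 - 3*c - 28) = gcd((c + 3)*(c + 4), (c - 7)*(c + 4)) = c + 4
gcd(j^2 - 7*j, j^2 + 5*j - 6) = 1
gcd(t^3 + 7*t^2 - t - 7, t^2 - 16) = 1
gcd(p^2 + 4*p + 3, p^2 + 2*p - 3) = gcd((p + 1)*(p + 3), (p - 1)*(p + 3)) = p + 3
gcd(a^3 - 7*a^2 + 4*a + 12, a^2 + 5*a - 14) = a - 2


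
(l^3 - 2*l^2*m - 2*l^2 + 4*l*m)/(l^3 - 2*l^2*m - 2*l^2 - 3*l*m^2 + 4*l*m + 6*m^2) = l*(l - 2*m)/(l^2 - 2*l*m - 3*m^2)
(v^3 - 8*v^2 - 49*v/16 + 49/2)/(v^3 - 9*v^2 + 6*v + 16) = (v^2 - 49/16)/(v^2 - v - 2)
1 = 1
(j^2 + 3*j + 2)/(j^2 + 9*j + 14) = (j + 1)/(j + 7)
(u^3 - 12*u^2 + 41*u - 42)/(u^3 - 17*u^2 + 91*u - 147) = (u - 2)/(u - 7)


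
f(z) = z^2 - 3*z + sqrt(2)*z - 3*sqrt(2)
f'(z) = 2*z - 3 + sqrt(2)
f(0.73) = -4.87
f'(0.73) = -0.13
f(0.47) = -4.77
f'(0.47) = -0.65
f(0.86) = -4.87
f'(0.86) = 0.13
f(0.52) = -4.80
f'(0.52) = -0.55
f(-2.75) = 7.68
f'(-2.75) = -7.09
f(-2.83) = 8.25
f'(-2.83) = -7.25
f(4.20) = 6.74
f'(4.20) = 6.81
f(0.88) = -4.86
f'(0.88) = 0.17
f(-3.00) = 9.51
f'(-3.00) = -7.59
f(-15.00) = 244.54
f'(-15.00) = -31.59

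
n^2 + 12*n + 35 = (n + 5)*(n + 7)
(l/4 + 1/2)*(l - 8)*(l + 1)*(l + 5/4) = l^4/4 - 15*l^3/16 - 113*l^2/16 - 87*l/8 - 5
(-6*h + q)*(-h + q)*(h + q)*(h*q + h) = 6*h^4*q + 6*h^4 - h^3*q^2 - h^3*q - 6*h^2*q^3 - 6*h^2*q^2 + h*q^4 + h*q^3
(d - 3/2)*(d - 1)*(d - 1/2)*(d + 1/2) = d^4 - 5*d^3/2 + 5*d^2/4 + 5*d/8 - 3/8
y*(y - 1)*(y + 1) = y^3 - y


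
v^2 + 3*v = v*(v + 3)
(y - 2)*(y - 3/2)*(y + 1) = y^3 - 5*y^2/2 - y/2 + 3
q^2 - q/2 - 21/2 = (q - 7/2)*(q + 3)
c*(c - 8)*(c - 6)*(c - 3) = c^4 - 17*c^3 + 90*c^2 - 144*c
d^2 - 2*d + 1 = (d - 1)^2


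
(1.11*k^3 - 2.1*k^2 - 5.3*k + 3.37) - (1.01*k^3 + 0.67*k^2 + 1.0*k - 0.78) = 0.1*k^3 - 2.77*k^2 - 6.3*k + 4.15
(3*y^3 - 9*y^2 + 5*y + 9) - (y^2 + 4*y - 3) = 3*y^3 - 10*y^2 + y + 12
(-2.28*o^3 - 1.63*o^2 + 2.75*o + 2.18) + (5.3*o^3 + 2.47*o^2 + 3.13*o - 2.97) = 3.02*o^3 + 0.84*o^2 + 5.88*o - 0.79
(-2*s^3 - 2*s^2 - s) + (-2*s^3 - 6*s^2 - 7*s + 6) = -4*s^3 - 8*s^2 - 8*s + 6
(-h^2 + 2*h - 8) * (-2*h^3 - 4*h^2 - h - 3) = 2*h^5 + 9*h^3 + 33*h^2 + 2*h + 24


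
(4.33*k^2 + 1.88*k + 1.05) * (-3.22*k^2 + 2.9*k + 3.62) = -13.9426*k^4 + 6.5034*k^3 + 17.7456*k^2 + 9.8506*k + 3.801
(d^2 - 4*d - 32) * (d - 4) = d^3 - 8*d^2 - 16*d + 128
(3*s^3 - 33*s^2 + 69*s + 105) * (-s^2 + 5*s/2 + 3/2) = -3*s^5 + 81*s^4/2 - 147*s^3 + 18*s^2 + 366*s + 315/2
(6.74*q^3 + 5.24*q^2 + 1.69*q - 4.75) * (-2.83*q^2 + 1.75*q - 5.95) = -19.0742*q^5 - 3.0342*q^4 - 35.7157*q^3 - 14.778*q^2 - 18.368*q + 28.2625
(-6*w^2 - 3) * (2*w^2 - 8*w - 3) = -12*w^4 + 48*w^3 + 12*w^2 + 24*w + 9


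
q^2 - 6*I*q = q*(q - 6*I)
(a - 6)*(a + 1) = a^2 - 5*a - 6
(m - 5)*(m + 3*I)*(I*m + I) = I*m^3 - 3*m^2 - 4*I*m^2 + 12*m - 5*I*m + 15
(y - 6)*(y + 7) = y^2 + y - 42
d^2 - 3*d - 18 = (d - 6)*(d + 3)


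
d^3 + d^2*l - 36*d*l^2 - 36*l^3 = (d - 6*l)*(d + l)*(d + 6*l)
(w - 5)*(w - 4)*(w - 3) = w^3 - 12*w^2 + 47*w - 60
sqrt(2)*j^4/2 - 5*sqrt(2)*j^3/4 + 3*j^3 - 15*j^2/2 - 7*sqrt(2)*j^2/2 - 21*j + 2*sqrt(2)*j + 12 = (j - 4)*(j - 1/2)*(j + 3*sqrt(2))*(sqrt(2)*j/2 + sqrt(2))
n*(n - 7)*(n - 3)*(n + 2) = n^4 - 8*n^3 + n^2 + 42*n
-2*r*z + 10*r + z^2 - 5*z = (-2*r + z)*(z - 5)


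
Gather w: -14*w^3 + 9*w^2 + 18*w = -14*w^3 + 9*w^2 + 18*w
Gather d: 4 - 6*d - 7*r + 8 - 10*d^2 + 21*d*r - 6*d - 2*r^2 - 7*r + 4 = -10*d^2 + d*(21*r - 12) - 2*r^2 - 14*r + 16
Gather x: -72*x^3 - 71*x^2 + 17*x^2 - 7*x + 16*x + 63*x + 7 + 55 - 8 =-72*x^3 - 54*x^2 + 72*x + 54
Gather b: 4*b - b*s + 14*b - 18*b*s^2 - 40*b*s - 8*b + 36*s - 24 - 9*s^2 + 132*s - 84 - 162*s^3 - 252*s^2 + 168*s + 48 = b*(-18*s^2 - 41*s + 10) - 162*s^3 - 261*s^2 + 336*s - 60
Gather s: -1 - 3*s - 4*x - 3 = -3*s - 4*x - 4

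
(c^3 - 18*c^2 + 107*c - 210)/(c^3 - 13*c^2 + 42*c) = (c - 5)/c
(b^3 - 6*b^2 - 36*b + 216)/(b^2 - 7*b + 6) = (b^2 - 36)/(b - 1)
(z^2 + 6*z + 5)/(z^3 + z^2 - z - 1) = (z + 5)/(z^2 - 1)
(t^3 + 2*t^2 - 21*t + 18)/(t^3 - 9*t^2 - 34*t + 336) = (t^2 - 4*t + 3)/(t^2 - 15*t + 56)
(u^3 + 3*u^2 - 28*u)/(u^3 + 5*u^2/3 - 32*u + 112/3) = 3*u/(3*u - 4)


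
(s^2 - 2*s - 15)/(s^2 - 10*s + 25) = (s + 3)/(s - 5)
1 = 1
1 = 1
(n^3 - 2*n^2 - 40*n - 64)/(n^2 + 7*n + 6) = (n^3 - 2*n^2 - 40*n - 64)/(n^2 + 7*n + 6)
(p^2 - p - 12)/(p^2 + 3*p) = (p - 4)/p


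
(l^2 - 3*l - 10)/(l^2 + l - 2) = (l - 5)/(l - 1)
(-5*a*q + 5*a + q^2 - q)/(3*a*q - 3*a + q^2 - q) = (-5*a + q)/(3*a + q)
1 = 1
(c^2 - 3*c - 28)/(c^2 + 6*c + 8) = (c - 7)/(c + 2)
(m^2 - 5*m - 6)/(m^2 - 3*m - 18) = (m + 1)/(m + 3)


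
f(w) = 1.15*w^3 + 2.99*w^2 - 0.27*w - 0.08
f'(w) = 3.45*w^2 + 5.98*w - 0.27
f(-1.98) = 3.25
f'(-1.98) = 1.41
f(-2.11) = 3.00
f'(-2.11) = 2.47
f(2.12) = 23.74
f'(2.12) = 27.91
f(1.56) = 11.14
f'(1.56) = 17.45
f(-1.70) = 3.37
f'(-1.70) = -0.47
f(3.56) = 88.74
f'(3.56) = 64.74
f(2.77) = 46.56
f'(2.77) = 42.77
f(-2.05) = 3.13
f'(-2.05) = 1.97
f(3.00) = 57.07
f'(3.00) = 48.72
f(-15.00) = -3204.53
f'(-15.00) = 686.28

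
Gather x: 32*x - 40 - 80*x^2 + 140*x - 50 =-80*x^2 + 172*x - 90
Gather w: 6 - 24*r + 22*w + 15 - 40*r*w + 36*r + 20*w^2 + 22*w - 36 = 12*r + 20*w^2 + w*(44 - 40*r) - 15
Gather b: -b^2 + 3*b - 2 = -b^2 + 3*b - 2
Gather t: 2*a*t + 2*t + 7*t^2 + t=7*t^2 + t*(2*a + 3)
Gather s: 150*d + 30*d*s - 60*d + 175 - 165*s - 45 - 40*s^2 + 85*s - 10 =90*d - 40*s^2 + s*(30*d - 80) + 120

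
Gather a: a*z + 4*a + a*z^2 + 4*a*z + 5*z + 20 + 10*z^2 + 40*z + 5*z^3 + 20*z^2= a*(z^2 + 5*z + 4) + 5*z^3 + 30*z^2 + 45*z + 20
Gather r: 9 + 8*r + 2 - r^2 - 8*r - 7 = 4 - r^2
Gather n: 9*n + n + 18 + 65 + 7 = 10*n + 90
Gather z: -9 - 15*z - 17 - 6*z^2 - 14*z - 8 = -6*z^2 - 29*z - 34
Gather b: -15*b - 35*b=-50*b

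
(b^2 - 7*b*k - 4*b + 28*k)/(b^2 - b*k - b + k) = (b^2 - 7*b*k - 4*b + 28*k)/(b^2 - b*k - b + k)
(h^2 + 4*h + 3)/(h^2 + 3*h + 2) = (h + 3)/(h + 2)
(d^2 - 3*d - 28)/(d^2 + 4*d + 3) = (d^2 - 3*d - 28)/(d^2 + 4*d + 3)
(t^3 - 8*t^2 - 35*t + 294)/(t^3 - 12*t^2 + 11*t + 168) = (t^2 - t - 42)/(t^2 - 5*t - 24)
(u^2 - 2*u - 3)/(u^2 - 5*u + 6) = (u + 1)/(u - 2)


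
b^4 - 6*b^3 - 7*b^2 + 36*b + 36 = (b - 6)*(b - 3)*(b + 1)*(b + 2)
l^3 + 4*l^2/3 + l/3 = l*(l + 1/3)*(l + 1)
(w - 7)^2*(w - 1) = w^3 - 15*w^2 + 63*w - 49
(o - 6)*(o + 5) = o^2 - o - 30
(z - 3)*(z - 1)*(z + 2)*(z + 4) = z^4 + 2*z^3 - 13*z^2 - 14*z + 24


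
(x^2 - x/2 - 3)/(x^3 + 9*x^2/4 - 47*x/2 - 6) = 2*(2*x^2 - x - 6)/(4*x^3 + 9*x^2 - 94*x - 24)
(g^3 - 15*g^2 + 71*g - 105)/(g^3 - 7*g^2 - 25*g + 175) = (g - 3)/(g + 5)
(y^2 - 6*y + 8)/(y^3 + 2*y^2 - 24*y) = (y - 2)/(y*(y + 6))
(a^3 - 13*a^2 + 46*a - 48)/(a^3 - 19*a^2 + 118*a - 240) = (a^2 - 5*a + 6)/(a^2 - 11*a + 30)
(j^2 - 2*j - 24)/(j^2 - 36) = (j + 4)/(j + 6)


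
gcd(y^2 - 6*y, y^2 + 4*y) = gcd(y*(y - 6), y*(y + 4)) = y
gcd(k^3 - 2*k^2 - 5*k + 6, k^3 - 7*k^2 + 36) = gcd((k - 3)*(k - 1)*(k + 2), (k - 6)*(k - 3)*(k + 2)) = k^2 - k - 6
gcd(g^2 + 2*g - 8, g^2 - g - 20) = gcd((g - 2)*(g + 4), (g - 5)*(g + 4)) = g + 4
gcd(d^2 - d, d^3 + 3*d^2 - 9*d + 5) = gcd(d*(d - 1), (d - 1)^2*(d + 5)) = d - 1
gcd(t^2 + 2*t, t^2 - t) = t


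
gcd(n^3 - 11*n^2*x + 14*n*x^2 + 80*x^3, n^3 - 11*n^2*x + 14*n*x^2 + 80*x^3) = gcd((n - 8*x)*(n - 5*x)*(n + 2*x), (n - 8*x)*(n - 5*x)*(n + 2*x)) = n^3 - 11*n^2*x + 14*n*x^2 + 80*x^3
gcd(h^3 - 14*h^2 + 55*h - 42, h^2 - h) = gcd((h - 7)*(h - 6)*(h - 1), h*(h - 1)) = h - 1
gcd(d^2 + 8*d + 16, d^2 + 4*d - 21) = 1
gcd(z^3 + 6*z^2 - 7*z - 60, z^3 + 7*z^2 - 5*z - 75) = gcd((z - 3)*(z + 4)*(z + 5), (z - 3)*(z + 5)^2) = z^2 + 2*z - 15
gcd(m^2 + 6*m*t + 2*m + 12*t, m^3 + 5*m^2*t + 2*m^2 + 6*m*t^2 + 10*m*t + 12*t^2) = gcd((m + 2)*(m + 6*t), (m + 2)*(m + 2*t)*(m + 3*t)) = m + 2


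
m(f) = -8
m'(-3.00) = 0.00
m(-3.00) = -8.00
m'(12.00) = 0.00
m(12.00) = -8.00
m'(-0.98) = 0.00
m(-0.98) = -8.00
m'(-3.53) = 0.00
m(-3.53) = -8.00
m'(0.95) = 0.00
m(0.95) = -8.00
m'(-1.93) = 0.00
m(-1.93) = -8.00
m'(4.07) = 0.00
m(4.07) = -8.00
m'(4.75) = 0.00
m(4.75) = -8.00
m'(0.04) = 0.00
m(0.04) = -8.00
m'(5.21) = 0.00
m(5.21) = -8.00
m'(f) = 0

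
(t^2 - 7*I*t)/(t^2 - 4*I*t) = (t - 7*I)/(t - 4*I)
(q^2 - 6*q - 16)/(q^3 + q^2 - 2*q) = (q - 8)/(q*(q - 1))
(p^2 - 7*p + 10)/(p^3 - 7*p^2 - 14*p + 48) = (p - 5)/(p^2 - 5*p - 24)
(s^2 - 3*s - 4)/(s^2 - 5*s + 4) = (s + 1)/(s - 1)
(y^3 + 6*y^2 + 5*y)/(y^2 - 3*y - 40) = y*(y + 1)/(y - 8)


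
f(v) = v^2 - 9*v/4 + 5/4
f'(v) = 2*v - 9/4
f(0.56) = 0.30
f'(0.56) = -1.13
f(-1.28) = 5.77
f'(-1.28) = -4.81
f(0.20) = 0.84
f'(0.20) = -1.85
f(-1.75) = 8.25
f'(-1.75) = -5.75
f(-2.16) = 10.78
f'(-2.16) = -6.57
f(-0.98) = 4.42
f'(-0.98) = -4.21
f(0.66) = 0.20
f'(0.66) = -0.93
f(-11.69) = 164.21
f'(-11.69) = -25.63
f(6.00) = 23.75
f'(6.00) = 9.75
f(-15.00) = 260.00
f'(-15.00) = -32.25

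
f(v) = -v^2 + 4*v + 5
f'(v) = 4 - 2*v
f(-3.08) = -16.81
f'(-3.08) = 10.16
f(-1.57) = -3.74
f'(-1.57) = 7.14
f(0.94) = 7.88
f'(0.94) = 2.12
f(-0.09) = 4.63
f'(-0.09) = 4.18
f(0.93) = 7.86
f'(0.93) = 2.14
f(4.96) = 0.24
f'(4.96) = -5.92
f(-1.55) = -3.60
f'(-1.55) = 7.10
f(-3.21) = -18.14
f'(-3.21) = 10.42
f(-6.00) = -55.00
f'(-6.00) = 16.00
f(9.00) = -40.00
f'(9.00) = -14.00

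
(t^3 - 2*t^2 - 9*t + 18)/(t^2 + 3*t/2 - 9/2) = 2*(t^2 - 5*t + 6)/(2*t - 3)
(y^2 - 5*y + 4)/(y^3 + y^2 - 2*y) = (y - 4)/(y*(y + 2))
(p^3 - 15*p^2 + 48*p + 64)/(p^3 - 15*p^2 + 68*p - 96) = (p^2 - 7*p - 8)/(p^2 - 7*p + 12)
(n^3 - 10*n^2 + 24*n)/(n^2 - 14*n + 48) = n*(n - 4)/(n - 8)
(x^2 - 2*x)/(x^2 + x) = (x - 2)/(x + 1)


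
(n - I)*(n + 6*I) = n^2 + 5*I*n + 6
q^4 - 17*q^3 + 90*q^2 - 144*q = q*(q - 8)*(q - 6)*(q - 3)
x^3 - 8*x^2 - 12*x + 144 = (x - 6)^2*(x + 4)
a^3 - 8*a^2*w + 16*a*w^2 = a*(a - 4*w)^2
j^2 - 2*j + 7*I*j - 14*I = (j - 2)*(j + 7*I)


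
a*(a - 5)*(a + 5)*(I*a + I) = I*a^4 + I*a^3 - 25*I*a^2 - 25*I*a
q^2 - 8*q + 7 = (q - 7)*(q - 1)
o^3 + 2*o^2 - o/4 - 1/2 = (o - 1/2)*(o + 1/2)*(o + 2)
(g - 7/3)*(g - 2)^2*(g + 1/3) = g^4 - 6*g^3 + 101*g^2/9 - 44*g/9 - 28/9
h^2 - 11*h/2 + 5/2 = (h - 5)*(h - 1/2)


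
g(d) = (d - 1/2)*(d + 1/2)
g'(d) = 2*d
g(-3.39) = 11.24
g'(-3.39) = -6.78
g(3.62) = 12.85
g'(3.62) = 7.24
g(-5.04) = 25.15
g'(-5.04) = -10.08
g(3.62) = 12.85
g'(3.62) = 7.24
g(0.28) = -0.17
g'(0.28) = 0.56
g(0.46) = -0.04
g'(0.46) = 0.92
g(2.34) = 5.23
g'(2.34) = 4.68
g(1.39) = 1.68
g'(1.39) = 2.78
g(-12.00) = 143.75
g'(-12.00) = -24.00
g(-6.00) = 35.75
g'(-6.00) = -12.00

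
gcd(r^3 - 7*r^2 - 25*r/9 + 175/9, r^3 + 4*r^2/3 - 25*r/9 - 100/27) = r^2 - 25/9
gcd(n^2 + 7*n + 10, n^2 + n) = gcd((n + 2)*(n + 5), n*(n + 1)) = 1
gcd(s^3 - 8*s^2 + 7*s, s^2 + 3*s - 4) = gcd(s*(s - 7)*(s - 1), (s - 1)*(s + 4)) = s - 1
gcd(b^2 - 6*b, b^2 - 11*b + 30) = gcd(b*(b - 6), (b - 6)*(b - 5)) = b - 6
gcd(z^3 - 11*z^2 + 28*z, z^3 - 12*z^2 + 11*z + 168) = z - 7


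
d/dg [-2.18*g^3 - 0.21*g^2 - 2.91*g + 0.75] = -6.54*g^2 - 0.42*g - 2.91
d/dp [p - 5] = 1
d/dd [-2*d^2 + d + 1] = 1 - 4*d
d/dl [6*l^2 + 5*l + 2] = 12*l + 5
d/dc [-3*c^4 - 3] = -12*c^3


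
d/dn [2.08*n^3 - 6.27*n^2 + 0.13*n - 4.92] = 6.24*n^2 - 12.54*n + 0.13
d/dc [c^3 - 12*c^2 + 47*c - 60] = 3*c^2 - 24*c + 47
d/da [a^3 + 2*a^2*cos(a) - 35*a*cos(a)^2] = -2*a^2*sin(a) + 3*a^2 + 35*a*sin(2*a) + 4*a*cos(a) - 35*cos(a)^2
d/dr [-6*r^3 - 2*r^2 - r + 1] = -18*r^2 - 4*r - 1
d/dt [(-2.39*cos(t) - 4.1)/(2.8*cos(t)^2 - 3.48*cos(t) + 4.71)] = (-6.692*cos(t)^2 - 22.96*cos(t) + 25.5249)*sin(t)/(7.84*cos(t)^4 - 19.488*cos(t)^3 + 38.4864*cos(t)^2 - 32.7816*cos(t) + 22.1841)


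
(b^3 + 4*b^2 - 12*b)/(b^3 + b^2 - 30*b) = (b - 2)/(b - 5)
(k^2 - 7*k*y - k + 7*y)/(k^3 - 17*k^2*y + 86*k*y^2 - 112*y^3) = (k - 1)/(k^2 - 10*k*y + 16*y^2)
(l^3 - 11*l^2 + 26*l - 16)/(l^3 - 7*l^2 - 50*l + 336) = (l^2 - 3*l + 2)/(l^2 + l - 42)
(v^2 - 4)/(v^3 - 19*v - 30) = (v - 2)/(v^2 - 2*v - 15)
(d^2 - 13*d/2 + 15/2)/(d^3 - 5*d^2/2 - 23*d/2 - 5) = (2*d - 3)/(2*d^2 + 5*d + 2)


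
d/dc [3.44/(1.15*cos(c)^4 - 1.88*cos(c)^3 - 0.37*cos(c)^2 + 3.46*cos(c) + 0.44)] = (15.824*cos(c)^3 - 19.4016*cos(c)^2 - 2.5456*cos(c) + 11.9024)*sin(c)/(1.15*cos(c)^4 - 1.88*cos(c)^3 - 0.37*cos(c)^2 + 3.46*cos(c) + 0.44)^2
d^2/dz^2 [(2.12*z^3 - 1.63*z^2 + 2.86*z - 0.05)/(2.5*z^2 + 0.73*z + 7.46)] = (1.4210854715202e-14*z^5 - 1.4210854715202e-14*z^4 - 35.1170040000001*z^3 + 249.792576*z^2 + 387.306852*z - 210.762482)/(15.625*z^6 + 13.6875*z^5 + 143.87175*z^4 + 82.076017*z^3 + 429.313302*z^2 + 121.877004*z + 415.160936)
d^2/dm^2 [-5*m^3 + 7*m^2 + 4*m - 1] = 14 - 30*m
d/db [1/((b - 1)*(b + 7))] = 2*(-b - 3)/(b^4 + 12*b^3 + 22*b^2 - 84*b + 49)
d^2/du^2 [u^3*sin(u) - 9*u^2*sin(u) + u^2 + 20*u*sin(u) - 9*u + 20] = -u^3*sin(u) + 9*u^2*sin(u) + 6*u^2*cos(u) - 14*u*sin(u) - 36*u*cos(u) - 18*sin(u) + 40*cos(u) + 2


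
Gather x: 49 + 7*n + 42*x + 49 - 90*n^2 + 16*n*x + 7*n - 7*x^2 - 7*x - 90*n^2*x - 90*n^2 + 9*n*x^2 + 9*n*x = -180*n^2 + 14*n + x^2*(9*n - 7) + x*(-90*n^2 + 25*n + 35) + 98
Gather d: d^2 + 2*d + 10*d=d^2 + 12*d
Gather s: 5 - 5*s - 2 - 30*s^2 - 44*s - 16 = -30*s^2 - 49*s - 13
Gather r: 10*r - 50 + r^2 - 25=r^2 + 10*r - 75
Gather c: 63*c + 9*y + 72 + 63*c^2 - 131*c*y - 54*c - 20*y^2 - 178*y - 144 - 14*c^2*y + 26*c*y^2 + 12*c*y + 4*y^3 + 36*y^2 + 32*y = c^2*(63 - 14*y) + c*(26*y^2 - 119*y + 9) + 4*y^3 + 16*y^2 - 137*y - 72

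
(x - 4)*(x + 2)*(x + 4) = x^3 + 2*x^2 - 16*x - 32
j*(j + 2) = j^2 + 2*j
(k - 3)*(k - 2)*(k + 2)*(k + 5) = k^4 + 2*k^3 - 19*k^2 - 8*k + 60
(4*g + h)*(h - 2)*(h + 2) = 4*g*h^2 - 16*g + h^3 - 4*h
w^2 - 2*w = w*(w - 2)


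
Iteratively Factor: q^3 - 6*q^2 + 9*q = (q - 3)*(q^2 - 3*q) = q*(q - 3)*(q - 3)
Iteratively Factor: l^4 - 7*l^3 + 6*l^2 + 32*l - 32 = (l + 2)*(l^3 - 9*l^2 + 24*l - 16) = (l - 4)*(l + 2)*(l^2 - 5*l + 4) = (l - 4)^2*(l + 2)*(l - 1)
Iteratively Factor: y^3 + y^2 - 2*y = (y - 1)*(y^2 + 2*y) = (y - 1)*(y + 2)*(y)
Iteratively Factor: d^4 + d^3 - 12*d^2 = (d - 3)*(d^3 + 4*d^2) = d*(d - 3)*(d^2 + 4*d) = d*(d - 3)*(d + 4)*(d)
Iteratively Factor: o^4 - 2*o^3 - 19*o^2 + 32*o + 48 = (o - 3)*(o^3 + o^2 - 16*o - 16) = (o - 4)*(o - 3)*(o^2 + 5*o + 4) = (o - 4)*(o - 3)*(o + 1)*(o + 4)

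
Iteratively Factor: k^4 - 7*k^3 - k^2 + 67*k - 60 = (k + 3)*(k^3 - 10*k^2 + 29*k - 20) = (k - 5)*(k + 3)*(k^2 - 5*k + 4) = (k - 5)*(k - 1)*(k + 3)*(k - 4)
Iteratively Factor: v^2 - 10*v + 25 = (v - 5)*(v - 5)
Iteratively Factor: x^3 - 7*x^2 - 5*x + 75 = (x + 3)*(x^2 - 10*x + 25) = (x - 5)*(x + 3)*(x - 5)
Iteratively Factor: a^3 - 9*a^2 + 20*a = (a)*(a^2 - 9*a + 20) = a*(a - 4)*(a - 5)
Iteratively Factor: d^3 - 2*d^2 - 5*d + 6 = (d - 1)*(d^2 - d - 6) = (d - 3)*(d - 1)*(d + 2)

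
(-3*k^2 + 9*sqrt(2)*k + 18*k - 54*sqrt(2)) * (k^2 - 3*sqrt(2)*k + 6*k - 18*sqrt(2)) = -3*k^4 + 18*sqrt(2)*k^3 + 54*k^2 - 648*sqrt(2)*k + 1944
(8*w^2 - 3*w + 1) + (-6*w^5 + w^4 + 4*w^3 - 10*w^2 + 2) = -6*w^5 + w^4 + 4*w^3 - 2*w^2 - 3*w + 3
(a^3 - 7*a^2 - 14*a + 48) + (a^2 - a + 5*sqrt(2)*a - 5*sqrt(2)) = a^3 - 6*a^2 - 15*a + 5*sqrt(2)*a - 5*sqrt(2) + 48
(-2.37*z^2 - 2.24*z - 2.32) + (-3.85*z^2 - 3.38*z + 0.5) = -6.22*z^2 - 5.62*z - 1.82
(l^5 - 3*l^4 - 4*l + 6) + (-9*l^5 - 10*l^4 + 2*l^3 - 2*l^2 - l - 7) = -8*l^5 - 13*l^4 + 2*l^3 - 2*l^2 - 5*l - 1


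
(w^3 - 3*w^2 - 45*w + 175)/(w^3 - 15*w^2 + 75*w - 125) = (w + 7)/(w - 5)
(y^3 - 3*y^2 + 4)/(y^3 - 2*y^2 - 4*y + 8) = (y + 1)/(y + 2)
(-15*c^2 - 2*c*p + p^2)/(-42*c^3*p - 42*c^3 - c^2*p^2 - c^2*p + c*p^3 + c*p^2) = (15*c^2 + 2*c*p - p^2)/(c*(42*c^2*p + 42*c^2 + c*p^2 + c*p - p^3 - p^2))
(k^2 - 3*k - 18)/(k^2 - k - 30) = (k + 3)/(k + 5)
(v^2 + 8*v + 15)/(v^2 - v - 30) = (v + 3)/(v - 6)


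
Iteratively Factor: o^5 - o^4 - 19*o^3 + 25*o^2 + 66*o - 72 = (o + 2)*(o^4 - 3*o^3 - 13*o^2 + 51*o - 36) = (o - 3)*(o + 2)*(o^3 - 13*o + 12) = (o - 3)*(o + 2)*(o + 4)*(o^2 - 4*o + 3) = (o - 3)*(o - 1)*(o + 2)*(o + 4)*(o - 3)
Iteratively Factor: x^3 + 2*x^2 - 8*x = (x + 4)*(x^2 - 2*x) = (x - 2)*(x + 4)*(x)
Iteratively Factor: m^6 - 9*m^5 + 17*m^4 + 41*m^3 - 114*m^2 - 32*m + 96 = (m + 2)*(m^5 - 11*m^4 + 39*m^3 - 37*m^2 - 40*m + 48) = (m - 1)*(m + 2)*(m^4 - 10*m^3 + 29*m^2 - 8*m - 48) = (m - 4)*(m - 1)*(m + 2)*(m^3 - 6*m^2 + 5*m + 12) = (m - 4)*(m - 3)*(m - 1)*(m + 2)*(m^2 - 3*m - 4) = (m - 4)*(m - 3)*(m - 1)*(m + 1)*(m + 2)*(m - 4)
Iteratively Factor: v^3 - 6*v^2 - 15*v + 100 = (v - 5)*(v^2 - v - 20) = (v - 5)^2*(v + 4)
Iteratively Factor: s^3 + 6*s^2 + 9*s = (s + 3)*(s^2 + 3*s) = s*(s + 3)*(s + 3)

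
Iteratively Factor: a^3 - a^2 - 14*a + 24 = (a + 4)*(a^2 - 5*a + 6) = (a - 3)*(a + 4)*(a - 2)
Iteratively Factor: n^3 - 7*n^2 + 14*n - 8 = (n - 1)*(n^2 - 6*n + 8) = (n - 2)*(n - 1)*(n - 4)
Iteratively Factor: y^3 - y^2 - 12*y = (y - 4)*(y^2 + 3*y) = y*(y - 4)*(y + 3)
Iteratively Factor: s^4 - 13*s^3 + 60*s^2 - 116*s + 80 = (s - 2)*(s^3 - 11*s^2 + 38*s - 40) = (s - 4)*(s - 2)*(s^2 - 7*s + 10) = (s - 4)*(s - 2)^2*(s - 5)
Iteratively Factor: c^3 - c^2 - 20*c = (c)*(c^2 - c - 20) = c*(c + 4)*(c - 5)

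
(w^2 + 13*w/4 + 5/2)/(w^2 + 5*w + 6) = (w + 5/4)/(w + 3)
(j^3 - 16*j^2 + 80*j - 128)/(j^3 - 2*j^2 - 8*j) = (j^2 - 12*j + 32)/(j*(j + 2))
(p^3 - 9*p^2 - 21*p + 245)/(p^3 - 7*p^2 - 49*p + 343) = (p + 5)/(p + 7)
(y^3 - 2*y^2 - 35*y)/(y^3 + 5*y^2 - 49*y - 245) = y/(y + 7)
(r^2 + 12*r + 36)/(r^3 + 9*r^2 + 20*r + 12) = (r + 6)/(r^2 + 3*r + 2)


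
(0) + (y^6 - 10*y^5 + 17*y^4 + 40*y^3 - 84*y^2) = y^6 - 10*y^5 + 17*y^4 + 40*y^3 - 84*y^2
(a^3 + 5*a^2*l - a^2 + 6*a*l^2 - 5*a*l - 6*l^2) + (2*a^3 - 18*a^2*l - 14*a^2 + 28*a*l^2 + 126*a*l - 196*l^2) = 3*a^3 - 13*a^2*l - 15*a^2 + 34*a*l^2 + 121*a*l - 202*l^2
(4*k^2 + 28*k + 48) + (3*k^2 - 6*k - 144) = 7*k^2 + 22*k - 96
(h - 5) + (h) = 2*h - 5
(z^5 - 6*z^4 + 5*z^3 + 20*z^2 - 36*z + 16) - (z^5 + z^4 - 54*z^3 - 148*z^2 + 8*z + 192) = -7*z^4 + 59*z^3 + 168*z^2 - 44*z - 176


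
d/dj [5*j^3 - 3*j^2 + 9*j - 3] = 15*j^2 - 6*j + 9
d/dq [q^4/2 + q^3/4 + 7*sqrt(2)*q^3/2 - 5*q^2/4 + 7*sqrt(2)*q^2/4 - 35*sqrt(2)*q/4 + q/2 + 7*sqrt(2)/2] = 2*q^3 + 3*q^2/4 + 21*sqrt(2)*q^2/2 - 5*q/2 + 7*sqrt(2)*q/2 - 35*sqrt(2)/4 + 1/2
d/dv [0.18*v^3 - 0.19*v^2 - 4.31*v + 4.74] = 0.54*v^2 - 0.38*v - 4.31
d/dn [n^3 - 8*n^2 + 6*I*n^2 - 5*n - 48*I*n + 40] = 3*n^2 + n*(-16 + 12*I) - 5 - 48*I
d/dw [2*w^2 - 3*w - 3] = 4*w - 3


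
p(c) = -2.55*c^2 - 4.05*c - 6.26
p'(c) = -5.1*c - 4.05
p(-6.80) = -96.63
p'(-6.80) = 30.63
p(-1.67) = -6.61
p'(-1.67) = 4.47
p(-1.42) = -5.65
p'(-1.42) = 3.19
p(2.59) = -33.86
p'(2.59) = -17.26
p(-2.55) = -12.51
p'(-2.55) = 8.96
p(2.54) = -33.00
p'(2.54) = -17.00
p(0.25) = -7.43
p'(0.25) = -5.32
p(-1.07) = -4.85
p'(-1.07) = 1.41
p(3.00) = -41.36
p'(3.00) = -19.35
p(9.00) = -249.26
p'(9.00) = -49.95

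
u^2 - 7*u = u*(u - 7)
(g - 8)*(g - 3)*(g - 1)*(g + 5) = g^4 - 7*g^3 - 25*g^2 + 151*g - 120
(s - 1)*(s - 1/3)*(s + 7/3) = s^3 + s^2 - 25*s/9 + 7/9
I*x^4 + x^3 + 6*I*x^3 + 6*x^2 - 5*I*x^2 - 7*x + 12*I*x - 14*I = (x + 7)*(x - 2*I)*(x + I)*(I*x - I)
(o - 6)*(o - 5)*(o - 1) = o^3 - 12*o^2 + 41*o - 30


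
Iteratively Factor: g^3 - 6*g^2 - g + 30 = (g - 3)*(g^2 - 3*g - 10) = (g - 5)*(g - 3)*(g + 2)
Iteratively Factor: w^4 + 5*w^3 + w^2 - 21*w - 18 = (w + 3)*(w^3 + 2*w^2 - 5*w - 6) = (w + 1)*(w + 3)*(w^2 + w - 6) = (w + 1)*(w + 3)^2*(w - 2)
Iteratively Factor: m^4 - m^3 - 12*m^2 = (m)*(m^3 - m^2 - 12*m) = m*(m + 3)*(m^2 - 4*m) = m*(m - 4)*(m + 3)*(m)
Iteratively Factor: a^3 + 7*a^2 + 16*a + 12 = (a + 3)*(a^2 + 4*a + 4) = (a + 2)*(a + 3)*(a + 2)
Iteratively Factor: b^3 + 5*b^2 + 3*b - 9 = (b + 3)*(b^2 + 2*b - 3) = (b - 1)*(b + 3)*(b + 3)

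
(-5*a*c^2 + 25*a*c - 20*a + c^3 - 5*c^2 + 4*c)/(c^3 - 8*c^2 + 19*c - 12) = (-5*a + c)/(c - 3)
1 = 1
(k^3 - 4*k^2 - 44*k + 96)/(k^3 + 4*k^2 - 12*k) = (k - 8)/k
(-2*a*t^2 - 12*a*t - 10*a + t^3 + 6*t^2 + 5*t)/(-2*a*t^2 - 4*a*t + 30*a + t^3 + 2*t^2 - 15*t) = (t + 1)/(t - 3)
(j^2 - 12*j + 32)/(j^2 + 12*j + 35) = (j^2 - 12*j + 32)/(j^2 + 12*j + 35)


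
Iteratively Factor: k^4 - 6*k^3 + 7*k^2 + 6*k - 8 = (k - 1)*(k^3 - 5*k^2 + 2*k + 8) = (k - 4)*(k - 1)*(k^2 - k - 2) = (k - 4)*(k - 1)*(k + 1)*(k - 2)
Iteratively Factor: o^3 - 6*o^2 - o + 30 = (o - 5)*(o^2 - o - 6) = (o - 5)*(o - 3)*(o + 2)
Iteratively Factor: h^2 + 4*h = (h + 4)*(h)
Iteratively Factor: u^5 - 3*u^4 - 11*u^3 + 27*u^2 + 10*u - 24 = (u - 1)*(u^4 - 2*u^3 - 13*u^2 + 14*u + 24) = (u - 2)*(u - 1)*(u^3 - 13*u - 12) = (u - 4)*(u - 2)*(u - 1)*(u^2 + 4*u + 3) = (u - 4)*(u - 2)*(u - 1)*(u + 1)*(u + 3)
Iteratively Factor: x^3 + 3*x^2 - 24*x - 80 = (x - 5)*(x^2 + 8*x + 16) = (x - 5)*(x + 4)*(x + 4)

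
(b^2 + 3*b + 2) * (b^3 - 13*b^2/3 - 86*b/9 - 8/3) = b^5 - 4*b^4/3 - 185*b^3/9 - 40*b^2 - 244*b/9 - 16/3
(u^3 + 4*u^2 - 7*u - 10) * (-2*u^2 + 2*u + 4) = -2*u^5 - 6*u^4 + 26*u^3 + 22*u^2 - 48*u - 40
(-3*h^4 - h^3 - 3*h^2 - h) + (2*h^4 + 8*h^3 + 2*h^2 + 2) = -h^4 + 7*h^3 - h^2 - h + 2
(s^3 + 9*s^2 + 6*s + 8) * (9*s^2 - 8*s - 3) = 9*s^5 + 73*s^4 - 21*s^3 - 3*s^2 - 82*s - 24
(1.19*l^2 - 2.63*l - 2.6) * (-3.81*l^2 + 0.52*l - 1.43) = -4.5339*l^4 + 10.6391*l^3 + 6.8367*l^2 + 2.4089*l + 3.718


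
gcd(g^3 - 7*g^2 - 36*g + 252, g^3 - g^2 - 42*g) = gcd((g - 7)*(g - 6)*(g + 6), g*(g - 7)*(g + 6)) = g^2 - g - 42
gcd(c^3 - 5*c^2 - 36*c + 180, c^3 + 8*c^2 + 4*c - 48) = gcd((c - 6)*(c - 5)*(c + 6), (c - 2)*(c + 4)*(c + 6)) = c + 6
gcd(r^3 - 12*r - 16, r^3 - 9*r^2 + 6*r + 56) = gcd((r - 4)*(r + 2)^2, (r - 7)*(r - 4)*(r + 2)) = r^2 - 2*r - 8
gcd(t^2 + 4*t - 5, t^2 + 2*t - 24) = 1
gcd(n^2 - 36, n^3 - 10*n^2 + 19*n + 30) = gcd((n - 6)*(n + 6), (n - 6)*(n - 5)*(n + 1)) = n - 6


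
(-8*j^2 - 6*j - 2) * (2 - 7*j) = 56*j^3 + 26*j^2 + 2*j - 4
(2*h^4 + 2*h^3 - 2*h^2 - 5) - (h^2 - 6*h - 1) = 2*h^4 + 2*h^3 - 3*h^2 + 6*h - 4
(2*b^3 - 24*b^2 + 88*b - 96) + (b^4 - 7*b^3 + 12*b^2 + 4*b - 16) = b^4 - 5*b^3 - 12*b^2 + 92*b - 112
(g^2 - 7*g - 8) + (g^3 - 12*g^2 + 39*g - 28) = g^3 - 11*g^2 + 32*g - 36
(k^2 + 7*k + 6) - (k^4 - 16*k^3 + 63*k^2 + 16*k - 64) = -k^4 + 16*k^3 - 62*k^2 - 9*k + 70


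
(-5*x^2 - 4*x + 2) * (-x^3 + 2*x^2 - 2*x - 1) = 5*x^5 - 6*x^4 + 17*x^2 - 2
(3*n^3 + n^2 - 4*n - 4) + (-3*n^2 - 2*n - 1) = 3*n^3 - 2*n^2 - 6*n - 5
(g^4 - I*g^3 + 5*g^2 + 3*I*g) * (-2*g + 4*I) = -2*g^5 + 6*I*g^4 - 6*g^3 + 14*I*g^2 - 12*g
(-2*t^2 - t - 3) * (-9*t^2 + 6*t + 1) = 18*t^4 - 3*t^3 + 19*t^2 - 19*t - 3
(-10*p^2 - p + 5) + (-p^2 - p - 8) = -11*p^2 - 2*p - 3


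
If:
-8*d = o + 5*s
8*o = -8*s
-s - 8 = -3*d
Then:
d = 8/5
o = 16/5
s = -16/5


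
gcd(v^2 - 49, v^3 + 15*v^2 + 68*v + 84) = v + 7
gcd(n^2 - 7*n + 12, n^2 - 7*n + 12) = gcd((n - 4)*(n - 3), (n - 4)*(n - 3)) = n^2 - 7*n + 12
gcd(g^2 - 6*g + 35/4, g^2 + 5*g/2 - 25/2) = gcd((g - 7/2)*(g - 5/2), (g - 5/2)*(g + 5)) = g - 5/2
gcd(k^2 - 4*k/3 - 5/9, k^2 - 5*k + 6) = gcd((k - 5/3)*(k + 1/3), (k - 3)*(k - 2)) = 1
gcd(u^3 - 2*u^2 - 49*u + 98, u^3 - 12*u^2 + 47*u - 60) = 1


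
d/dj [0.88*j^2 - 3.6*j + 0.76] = 1.76*j - 3.6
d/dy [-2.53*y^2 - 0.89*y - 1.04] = -5.06*y - 0.89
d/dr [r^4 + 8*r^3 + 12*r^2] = 4*r*(r^2 + 6*r + 6)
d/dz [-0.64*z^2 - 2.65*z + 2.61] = -1.28*z - 2.65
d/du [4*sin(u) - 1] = 4*cos(u)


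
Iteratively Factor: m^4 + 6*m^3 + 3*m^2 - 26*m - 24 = (m - 2)*(m^3 + 8*m^2 + 19*m + 12) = (m - 2)*(m + 4)*(m^2 + 4*m + 3) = (m - 2)*(m + 1)*(m + 4)*(m + 3)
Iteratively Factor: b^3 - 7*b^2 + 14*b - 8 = (b - 1)*(b^2 - 6*b + 8) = (b - 2)*(b - 1)*(b - 4)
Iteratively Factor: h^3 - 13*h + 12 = (h - 3)*(h^2 + 3*h - 4) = (h - 3)*(h + 4)*(h - 1)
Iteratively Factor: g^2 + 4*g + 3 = (g + 1)*(g + 3)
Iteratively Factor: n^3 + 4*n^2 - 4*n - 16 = (n - 2)*(n^2 + 6*n + 8) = (n - 2)*(n + 4)*(n + 2)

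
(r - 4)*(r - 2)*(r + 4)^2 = r^4 + 2*r^3 - 24*r^2 - 32*r + 128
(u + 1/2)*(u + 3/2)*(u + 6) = u^3 + 8*u^2 + 51*u/4 + 9/2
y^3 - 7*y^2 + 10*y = y*(y - 5)*(y - 2)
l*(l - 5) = l^2 - 5*l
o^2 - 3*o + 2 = (o - 2)*(o - 1)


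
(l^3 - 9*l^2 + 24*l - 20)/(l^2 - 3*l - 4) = (-l^3 + 9*l^2 - 24*l + 20)/(-l^2 + 3*l + 4)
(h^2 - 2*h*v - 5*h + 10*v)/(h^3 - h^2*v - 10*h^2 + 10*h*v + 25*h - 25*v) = (-h + 2*v)/(-h^2 + h*v + 5*h - 5*v)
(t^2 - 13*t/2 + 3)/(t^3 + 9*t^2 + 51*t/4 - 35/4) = 2*(t - 6)/(2*t^2 + 19*t + 35)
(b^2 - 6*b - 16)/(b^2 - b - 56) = (b + 2)/(b + 7)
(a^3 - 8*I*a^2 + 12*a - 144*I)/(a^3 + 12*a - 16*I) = (a^2 - 12*I*a - 36)/(a^2 - 4*I*a - 4)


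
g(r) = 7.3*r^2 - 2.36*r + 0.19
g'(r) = 14.6*r - 2.36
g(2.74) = 48.53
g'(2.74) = 37.64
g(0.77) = 2.70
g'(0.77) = 8.88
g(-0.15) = 0.71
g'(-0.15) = -4.55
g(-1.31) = 15.81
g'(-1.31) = -21.49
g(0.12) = 0.01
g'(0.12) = -0.61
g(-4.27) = 143.37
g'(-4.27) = -64.70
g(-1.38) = 17.35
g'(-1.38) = -22.51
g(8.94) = 562.53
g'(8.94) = 128.16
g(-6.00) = 277.15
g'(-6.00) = -89.96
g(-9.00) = 612.73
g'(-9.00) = -133.76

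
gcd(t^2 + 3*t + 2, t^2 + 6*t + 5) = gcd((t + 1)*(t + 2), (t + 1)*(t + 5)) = t + 1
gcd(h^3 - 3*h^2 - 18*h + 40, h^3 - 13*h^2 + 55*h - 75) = h - 5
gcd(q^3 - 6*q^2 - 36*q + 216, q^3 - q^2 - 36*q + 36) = q^2 - 36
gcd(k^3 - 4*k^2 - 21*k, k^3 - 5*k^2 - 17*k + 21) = k^2 - 4*k - 21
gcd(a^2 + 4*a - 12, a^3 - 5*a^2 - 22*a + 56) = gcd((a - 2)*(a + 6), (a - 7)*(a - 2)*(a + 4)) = a - 2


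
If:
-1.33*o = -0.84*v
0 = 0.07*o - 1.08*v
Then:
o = 0.00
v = 0.00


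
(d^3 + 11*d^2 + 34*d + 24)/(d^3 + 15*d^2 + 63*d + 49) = (d^2 + 10*d + 24)/(d^2 + 14*d + 49)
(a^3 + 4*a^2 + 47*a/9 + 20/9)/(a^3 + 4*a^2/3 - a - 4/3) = (a + 5/3)/(a - 1)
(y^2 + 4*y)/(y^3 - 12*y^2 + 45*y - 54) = y*(y + 4)/(y^3 - 12*y^2 + 45*y - 54)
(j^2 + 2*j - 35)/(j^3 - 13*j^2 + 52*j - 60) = (j + 7)/(j^2 - 8*j + 12)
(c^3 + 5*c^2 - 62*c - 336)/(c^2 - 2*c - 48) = c + 7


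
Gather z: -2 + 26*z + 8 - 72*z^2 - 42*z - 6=-72*z^2 - 16*z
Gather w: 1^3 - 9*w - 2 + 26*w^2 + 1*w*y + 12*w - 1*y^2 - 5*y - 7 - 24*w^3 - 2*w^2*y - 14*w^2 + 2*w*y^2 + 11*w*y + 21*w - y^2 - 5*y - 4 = -24*w^3 + w^2*(12 - 2*y) + w*(2*y^2 + 12*y + 24) - 2*y^2 - 10*y - 12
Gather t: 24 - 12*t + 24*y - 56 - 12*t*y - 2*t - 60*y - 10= t*(-12*y - 14) - 36*y - 42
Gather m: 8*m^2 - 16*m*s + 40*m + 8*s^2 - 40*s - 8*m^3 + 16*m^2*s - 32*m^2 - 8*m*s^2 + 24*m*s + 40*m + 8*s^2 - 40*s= -8*m^3 + m^2*(16*s - 24) + m*(-8*s^2 + 8*s + 80) + 16*s^2 - 80*s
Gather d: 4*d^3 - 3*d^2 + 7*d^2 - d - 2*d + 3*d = 4*d^3 + 4*d^2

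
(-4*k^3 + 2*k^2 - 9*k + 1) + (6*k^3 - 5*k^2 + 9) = 2*k^3 - 3*k^2 - 9*k + 10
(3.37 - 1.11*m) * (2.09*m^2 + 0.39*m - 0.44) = -2.3199*m^3 + 6.6104*m^2 + 1.8027*m - 1.4828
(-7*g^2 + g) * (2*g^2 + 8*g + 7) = -14*g^4 - 54*g^3 - 41*g^2 + 7*g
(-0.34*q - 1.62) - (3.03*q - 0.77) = -3.37*q - 0.85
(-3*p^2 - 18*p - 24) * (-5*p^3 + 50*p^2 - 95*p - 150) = 15*p^5 - 60*p^4 - 495*p^3 + 960*p^2 + 4980*p + 3600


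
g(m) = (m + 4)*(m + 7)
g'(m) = 2*m + 11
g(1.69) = 49.45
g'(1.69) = 14.38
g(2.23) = 57.50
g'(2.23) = 15.46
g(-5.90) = -2.09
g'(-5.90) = -0.80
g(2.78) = 66.31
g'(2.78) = 16.56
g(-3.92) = 0.25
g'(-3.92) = 3.16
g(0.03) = 28.33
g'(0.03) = 11.06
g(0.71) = 36.31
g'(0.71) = 12.42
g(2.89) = 68.14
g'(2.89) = 16.78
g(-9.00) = 10.00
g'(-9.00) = -7.00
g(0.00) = 28.00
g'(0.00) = 11.00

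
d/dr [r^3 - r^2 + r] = 3*r^2 - 2*r + 1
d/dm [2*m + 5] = 2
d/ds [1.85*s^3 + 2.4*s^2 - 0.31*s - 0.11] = 5.55*s^2 + 4.8*s - 0.31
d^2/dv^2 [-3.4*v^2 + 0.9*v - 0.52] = -6.80000000000000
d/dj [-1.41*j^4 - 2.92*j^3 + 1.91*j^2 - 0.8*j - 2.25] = -5.64*j^3 - 8.76*j^2 + 3.82*j - 0.8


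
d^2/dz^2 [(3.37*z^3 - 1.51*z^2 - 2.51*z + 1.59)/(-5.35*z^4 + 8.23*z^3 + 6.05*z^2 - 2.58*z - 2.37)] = (-192.91565*z^9 + 259.31985*z^8 - 191.27748*z^7 - 1389.336922*z^6 + 2978.926026*z^5 - 879.915792000001*z^4 - 1382.686154*z^3 + 689.066856*z^2 + 65.195298*z - 80.496036)/(153.130375*z^12 - 706.689525*z^11 + 567.61467*z^10 + 1262.403533*z^9 - 1119.968175*z^8 - 1506.625689*z^7 + 677.477584*z^6 + 1023.270624*z^5 - 72.357588*z^4 - 343.467729*z^3 - 54.619731*z^2 + 43.474806*z + 13.312053)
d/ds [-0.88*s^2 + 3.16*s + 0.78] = 3.16 - 1.76*s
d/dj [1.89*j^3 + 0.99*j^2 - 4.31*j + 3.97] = 5.67*j^2 + 1.98*j - 4.31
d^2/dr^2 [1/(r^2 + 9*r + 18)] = 2*(-r^2 - 9*r + (2*r + 9)^2 - 18)/(r^2 + 9*r + 18)^3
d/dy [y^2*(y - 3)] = 3*y*(y - 2)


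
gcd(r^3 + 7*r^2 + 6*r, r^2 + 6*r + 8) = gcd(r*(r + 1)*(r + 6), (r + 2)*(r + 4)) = 1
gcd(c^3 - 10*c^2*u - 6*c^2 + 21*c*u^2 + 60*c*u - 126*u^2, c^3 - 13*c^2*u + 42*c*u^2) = -c + 7*u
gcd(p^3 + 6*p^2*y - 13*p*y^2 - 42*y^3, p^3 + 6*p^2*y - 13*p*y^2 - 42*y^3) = -p^3 - 6*p^2*y + 13*p*y^2 + 42*y^3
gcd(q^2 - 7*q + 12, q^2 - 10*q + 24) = q - 4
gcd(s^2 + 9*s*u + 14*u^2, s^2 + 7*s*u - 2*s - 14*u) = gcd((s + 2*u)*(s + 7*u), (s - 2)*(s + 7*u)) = s + 7*u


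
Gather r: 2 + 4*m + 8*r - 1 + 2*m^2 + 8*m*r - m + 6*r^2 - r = 2*m^2 + 3*m + 6*r^2 + r*(8*m + 7) + 1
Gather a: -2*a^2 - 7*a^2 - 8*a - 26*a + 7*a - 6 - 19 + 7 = -9*a^2 - 27*a - 18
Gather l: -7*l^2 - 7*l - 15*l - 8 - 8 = -7*l^2 - 22*l - 16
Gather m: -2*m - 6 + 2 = -2*m - 4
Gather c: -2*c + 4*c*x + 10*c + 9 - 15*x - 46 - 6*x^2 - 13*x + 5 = c*(4*x + 8) - 6*x^2 - 28*x - 32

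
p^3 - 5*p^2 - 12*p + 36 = (p - 6)*(p - 2)*(p + 3)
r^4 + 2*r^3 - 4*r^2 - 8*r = r*(r - 2)*(r + 2)^2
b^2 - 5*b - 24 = (b - 8)*(b + 3)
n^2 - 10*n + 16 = (n - 8)*(n - 2)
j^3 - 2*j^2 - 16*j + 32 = (j - 4)*(j - 2)*(j + 4)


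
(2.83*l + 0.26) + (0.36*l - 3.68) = 3.19*l - 3.42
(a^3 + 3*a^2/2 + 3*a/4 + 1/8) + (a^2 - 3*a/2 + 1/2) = a^3 + 5*a^2/2 - 3*a/4 + 5/8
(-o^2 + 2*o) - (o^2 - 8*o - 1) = -2*o^2 + 10*o + 1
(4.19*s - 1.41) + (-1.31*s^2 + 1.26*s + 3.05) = -1.31*s^2 + 5.45*s + 1.64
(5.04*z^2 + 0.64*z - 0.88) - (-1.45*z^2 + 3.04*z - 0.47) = 6.49*z^2 - 2.4*z - 0.41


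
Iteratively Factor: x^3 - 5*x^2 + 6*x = (x - 3)*(x^2 - 2*x) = x*(x - 3)*(x - 2)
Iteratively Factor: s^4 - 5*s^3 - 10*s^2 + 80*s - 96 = (s + 4)*(s^3 - 9*s^2 + 26*s - 24) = (s - 2)*(s + 4)*(s^2 - 7*s + 12) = (s - 4)*(s - 2)*(s + 4)*(s - 3)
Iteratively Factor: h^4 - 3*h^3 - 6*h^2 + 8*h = (h - 4)*(h^3 + h^2 - 2*h) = h*(h - 4)*(h^2 + h - 2) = h*(h - 4)*(h + 2)*(h - 1)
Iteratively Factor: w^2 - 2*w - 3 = (w - 3)*(w + 1)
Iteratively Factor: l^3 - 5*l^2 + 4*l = (l - 4)*(l^2 - l) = l*(l - 4)*(l - 1)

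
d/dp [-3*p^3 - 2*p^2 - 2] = p*(-9*p - 4)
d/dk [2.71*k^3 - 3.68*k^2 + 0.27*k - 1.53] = 8.13*k^2 - 7.36*k + 0.27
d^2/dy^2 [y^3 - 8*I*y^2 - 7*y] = 6*y - 16*I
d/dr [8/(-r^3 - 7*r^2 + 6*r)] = 8*(3*r^2 + 14*r - 6)/(r^2*(r^2 + 7*r - 6)^2)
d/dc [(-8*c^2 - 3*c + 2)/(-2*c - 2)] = (8*c^2 + 16*c + 5)/(2*(c^2 + 2*c + 1))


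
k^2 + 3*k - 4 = (k - 1)*(k + 4)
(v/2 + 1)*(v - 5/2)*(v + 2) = v^3/2 + 3*v^2/4 - 3*v - 5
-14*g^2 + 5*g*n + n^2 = (-2*g + n)*(7*g + n)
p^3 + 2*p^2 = p^2*(p + 2)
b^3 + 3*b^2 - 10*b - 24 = (b - 3)*(b + 2)*(b + 4)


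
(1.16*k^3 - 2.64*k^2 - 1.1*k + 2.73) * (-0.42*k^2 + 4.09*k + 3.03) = -0.4872*k^5 + 5.8532*k^4 - 6.8208*k^3 - 13.6448*k^2 + 7.8327*k + 8.2719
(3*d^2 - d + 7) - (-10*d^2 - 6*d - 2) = 13*d^2 + 5*d + 9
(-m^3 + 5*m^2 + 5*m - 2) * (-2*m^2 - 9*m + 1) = 2*m^5 - m^4 - 56*m^3 - 36*m^2 + 23*m - 2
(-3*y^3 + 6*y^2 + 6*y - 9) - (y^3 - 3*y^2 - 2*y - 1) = -4*y^3 + 9*y^2 + 8*y - 8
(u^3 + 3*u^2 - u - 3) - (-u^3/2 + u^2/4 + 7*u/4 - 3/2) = 3*u^3/2 + 11*u^2/4 - 11*u/4 - 3/2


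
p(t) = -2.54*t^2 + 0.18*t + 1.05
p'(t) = 0.18 - 5.08*t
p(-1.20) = -2.82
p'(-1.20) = 6.28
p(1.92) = -7.97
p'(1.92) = -9.57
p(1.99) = -8.65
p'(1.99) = -9.93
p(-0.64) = -0.11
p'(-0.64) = 3.43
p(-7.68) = -150.15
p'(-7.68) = 39.19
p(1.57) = -4.93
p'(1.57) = -7.80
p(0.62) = 0.19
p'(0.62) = -2.97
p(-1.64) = -6.08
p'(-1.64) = 8.51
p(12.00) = -362.55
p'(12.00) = -60.78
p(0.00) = 1.05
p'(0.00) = 0.18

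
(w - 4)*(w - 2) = w^2 - 6*w + 8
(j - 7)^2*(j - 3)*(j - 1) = j^4 - 18*j^3 + 108*j^2 - 238*j + 147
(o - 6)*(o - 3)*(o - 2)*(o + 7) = o^4 - 4*o^3 - 41*o^2 + 216*o - 252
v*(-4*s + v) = -4*s*v + v^2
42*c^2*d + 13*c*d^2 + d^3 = d*(6*c + d)*(7*c + d)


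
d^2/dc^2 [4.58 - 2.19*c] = 0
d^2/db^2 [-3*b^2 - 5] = -6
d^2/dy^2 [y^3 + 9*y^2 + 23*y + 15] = 6*y + 18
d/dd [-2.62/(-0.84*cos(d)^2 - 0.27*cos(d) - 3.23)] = (4.4016*cos(d) + 0.7074)*sin(d)/(0.84*cos(d)^2 + 0.27*cos(d) + 3.23)^2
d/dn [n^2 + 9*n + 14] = 2*n + 9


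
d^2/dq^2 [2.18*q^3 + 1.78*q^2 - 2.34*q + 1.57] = 13.08*q + 3.56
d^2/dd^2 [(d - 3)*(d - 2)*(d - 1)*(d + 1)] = 12*d^2 - 30*d + 10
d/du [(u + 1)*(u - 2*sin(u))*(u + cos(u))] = -(u + 1)*(u - 2*sin(u))*(sin(u) - 1) - (u + 1)*(u + cos(u))*(2*cos(u) - 1) + (u - 2*sin(u))*(u + cos(u))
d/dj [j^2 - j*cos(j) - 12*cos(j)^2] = j*sin(j) + 2*j + 12*sin(2*j) - cos(j)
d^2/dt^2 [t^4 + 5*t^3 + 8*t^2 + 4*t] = 12*t^2 + 30*t + 16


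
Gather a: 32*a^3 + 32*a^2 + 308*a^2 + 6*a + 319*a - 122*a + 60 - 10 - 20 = 32*a^3 + 340*a^2 + 203*a + 30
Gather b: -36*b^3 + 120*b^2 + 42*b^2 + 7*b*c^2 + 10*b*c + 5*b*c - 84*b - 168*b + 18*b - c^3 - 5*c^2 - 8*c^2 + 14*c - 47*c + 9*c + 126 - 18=-36*b^3 + 162*b^2 + b*(7*c^2 + 15*c - 234) - c^3 - 13*c^2 - 24*c + 108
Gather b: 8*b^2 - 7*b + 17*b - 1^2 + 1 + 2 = 8*b^2 + 10*b + 2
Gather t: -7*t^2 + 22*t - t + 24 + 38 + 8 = -7*t^2 + 21*t + 70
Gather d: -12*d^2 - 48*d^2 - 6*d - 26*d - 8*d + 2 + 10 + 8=-60*d^2 - 40*d + 20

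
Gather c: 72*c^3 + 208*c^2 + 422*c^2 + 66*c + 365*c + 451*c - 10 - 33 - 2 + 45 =72*c^3 + 630*c^2 + 882*c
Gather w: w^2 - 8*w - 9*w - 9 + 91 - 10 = w^2 - 17*w + 72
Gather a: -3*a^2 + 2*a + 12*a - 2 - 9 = -3*a^2 + 14*a - 11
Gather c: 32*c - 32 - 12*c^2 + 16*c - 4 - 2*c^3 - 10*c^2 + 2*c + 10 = -2*c^3 - 22*c^2 + 50*c - 26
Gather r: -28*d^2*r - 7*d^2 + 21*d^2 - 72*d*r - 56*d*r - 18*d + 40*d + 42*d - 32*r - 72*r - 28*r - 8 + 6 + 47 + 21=14*d^2 + 64*d + r*(-28*d^2 - 128*d - 132) + 66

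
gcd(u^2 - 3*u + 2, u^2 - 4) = u - 2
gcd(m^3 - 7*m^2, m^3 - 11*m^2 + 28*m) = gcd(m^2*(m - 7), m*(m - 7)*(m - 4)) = m^2 - 7*m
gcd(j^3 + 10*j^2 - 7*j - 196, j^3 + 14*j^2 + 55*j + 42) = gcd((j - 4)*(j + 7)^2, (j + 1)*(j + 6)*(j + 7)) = j + 7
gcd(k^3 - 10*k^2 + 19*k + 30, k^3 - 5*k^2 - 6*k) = k^2 - 5*k - 6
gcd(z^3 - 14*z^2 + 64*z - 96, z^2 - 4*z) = z - 4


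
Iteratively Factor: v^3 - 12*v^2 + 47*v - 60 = (v - 5)*(v^2 - 7*v + 12) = (v - 5)*(v - 4)*(v - 3)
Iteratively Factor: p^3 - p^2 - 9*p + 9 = (p + 3)*(p^2 - 4*p + 3) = (p - 1)*(p + 3)*(p - 3)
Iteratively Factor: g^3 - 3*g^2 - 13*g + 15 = (g + 3)*(g^2 - 6*g + 5) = (g - 5)*(g + 3)*(g - 1)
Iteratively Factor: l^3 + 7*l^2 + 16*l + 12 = (l + 2)*(l^2 + 5*l + 6) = (l + 2)^2*(l + 3)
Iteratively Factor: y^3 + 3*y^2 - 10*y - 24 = (y + 2)*(y^2 + y - 12) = (y - 3)*(y + 2)*(y + 4)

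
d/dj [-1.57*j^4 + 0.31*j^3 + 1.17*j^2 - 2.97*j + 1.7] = -6.28*j^3 + 0.93*j^2 + 2.34*j - 2.97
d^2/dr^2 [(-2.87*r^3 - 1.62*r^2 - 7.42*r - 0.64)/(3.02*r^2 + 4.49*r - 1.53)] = (5.6843418860808e-14*r^4 - 233.654202*r^3 + 38.3616660000001*r^2 - 298.089042*r - 141.25016)/(27.543608*r^6 + 122.851788*r^5 + 140.78787*r^4 - 33.960115*r^3 - 71.326305*r^2 + 31.531923*r - 3.581577)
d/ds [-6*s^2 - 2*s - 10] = -12*s - 2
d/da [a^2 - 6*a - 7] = 2*a - 6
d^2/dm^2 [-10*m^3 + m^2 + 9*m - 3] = 2 - 60*m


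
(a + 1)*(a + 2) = a^2 + 3*a + 2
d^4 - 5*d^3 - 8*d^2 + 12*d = d*(d - 6)*(d - 1)*(d + 2)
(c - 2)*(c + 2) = c^2 - 4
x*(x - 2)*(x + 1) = x^3 - x^2 - 2*x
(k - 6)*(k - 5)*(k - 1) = k^3 - 12*k^2 + 41*k - 30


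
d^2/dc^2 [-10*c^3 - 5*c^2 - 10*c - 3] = -60*c - 10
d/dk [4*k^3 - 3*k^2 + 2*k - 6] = 12*k^2 - 6*k + 2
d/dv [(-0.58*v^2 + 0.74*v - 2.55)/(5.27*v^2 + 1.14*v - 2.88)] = (-4.561*v^2 + 30.2178*v + 0.7758)/(27.7729*v^4 + 12.0156*v^3 - 29.0556*v^2 - 6.5664*v + 8.2944)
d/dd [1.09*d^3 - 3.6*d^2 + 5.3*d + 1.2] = 3.27*d^2 - 7.2*d + 5.3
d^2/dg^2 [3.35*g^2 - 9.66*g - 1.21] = 6.70000000000000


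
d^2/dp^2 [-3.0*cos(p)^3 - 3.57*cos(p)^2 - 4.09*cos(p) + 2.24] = 6.34*cos(p) + 7.14*cos(2*p) + 6.75*cos(3*p)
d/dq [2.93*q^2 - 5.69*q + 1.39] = 5.86*q - 5.69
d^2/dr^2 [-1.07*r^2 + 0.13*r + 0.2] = -2.14000000000000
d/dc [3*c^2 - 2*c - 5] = 6*c - 2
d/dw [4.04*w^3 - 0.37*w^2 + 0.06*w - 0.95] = 12.12*w^2 - 0.74*w + 0.06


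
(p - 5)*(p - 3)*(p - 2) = p^3 - 10*p^2 + 31*p - 30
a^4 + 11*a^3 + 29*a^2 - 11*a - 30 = (a - 1)*(a + 1)*(a + 5)*(a + 6)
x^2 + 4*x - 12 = (x - 2)*(x + 6)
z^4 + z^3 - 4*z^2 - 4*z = z*(z - 2)*(z + 1)*(z + 2)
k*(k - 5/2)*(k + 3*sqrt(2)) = k^3 - 5*k^2/2 + 3*sqrt(2)*k^2 - 15*sqrt(2)*k/2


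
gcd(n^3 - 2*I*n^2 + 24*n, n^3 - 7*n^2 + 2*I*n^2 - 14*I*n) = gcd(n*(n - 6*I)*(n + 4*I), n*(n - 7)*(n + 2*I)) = n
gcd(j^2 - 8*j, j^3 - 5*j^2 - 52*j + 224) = j - 8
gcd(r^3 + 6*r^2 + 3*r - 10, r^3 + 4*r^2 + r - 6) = r^2 + r - 2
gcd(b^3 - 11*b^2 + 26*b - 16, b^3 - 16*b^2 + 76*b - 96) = b^2 - 10*b + 16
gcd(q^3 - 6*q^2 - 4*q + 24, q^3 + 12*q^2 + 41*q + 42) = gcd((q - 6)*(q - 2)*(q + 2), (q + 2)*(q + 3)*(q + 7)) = q + 2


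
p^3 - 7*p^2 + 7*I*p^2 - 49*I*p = p*(p - 7)*(p + 7*I)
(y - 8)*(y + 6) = y^2 - 2*y - 48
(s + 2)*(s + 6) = s^2 + 8*s + 12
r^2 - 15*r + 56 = (r - 8)*(r - 7)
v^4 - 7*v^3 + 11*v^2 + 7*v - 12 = (v - 4)*(v - 3)*(v - 1)*(v + 1)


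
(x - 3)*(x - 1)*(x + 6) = x^3 + 2*x^2 - 21*x + 18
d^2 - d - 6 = (d - 3)*(d + 2)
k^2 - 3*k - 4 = (k - 4)*(k + 1)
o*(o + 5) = o^2 + 5*o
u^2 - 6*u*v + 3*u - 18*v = (u + 3)*(u - 6*v)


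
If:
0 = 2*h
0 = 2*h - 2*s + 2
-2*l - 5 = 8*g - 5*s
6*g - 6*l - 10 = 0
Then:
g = 1/3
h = 0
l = -4/3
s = 1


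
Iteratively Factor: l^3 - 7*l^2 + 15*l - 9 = (l - 1)*(l^2 - 6*l + 9) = (l - 3)*(l - 1)*(l - 3)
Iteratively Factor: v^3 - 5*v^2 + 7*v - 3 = (v - 1)*(v^2 - 4*v + 3) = (v - 1)^2*(v - 3)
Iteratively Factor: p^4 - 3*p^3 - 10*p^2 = (p - 5)*(p^3 + 2*p^2) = (p - 5)*(p + 2)*(p^2) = p*(p - 5)*(p + 2)*(p)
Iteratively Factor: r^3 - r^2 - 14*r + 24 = (r + 4)*(r^2 - 5*r + 6) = (r - 3)*(r + 4)*(r - 2)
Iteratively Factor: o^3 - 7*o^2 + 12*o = (o)*(o^2 - 7*o + 12) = o*(o - 4)*(o - 3)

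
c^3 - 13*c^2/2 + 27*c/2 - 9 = (c - 3)*(c - 2)*(c - 3/2)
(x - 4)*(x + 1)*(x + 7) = x^3 + 4*x^2 - 25*x - 28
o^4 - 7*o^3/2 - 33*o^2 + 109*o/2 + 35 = (o - 7)*(o - 2)*(o + 1/2)*(o + 5)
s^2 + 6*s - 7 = (s - 1)*(s + 7)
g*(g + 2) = g^2 + 2*g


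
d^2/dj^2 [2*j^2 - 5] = 4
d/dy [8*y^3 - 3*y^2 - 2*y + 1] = 24*y^2 - 6*y - 2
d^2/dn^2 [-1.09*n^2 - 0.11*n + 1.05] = -2.18000000000000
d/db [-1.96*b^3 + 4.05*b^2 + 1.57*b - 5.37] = -5.88*b^2 + 8.1*b + 1.57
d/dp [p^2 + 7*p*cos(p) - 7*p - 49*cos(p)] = -7*p*sin(p) + 2*p + 49*sin(p) + 7*cos(p) - 7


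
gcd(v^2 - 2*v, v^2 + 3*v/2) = v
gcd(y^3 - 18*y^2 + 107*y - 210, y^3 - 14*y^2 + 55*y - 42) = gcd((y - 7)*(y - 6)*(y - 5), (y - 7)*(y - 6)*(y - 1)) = y^2 - 13*y + 42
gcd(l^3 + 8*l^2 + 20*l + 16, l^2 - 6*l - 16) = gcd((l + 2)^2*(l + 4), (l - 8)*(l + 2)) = l + 2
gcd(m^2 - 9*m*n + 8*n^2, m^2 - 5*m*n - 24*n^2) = m - 8*n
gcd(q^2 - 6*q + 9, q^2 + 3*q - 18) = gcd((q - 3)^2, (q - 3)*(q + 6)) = q - 3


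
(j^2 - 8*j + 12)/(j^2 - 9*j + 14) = (j - 6)/(j - 7)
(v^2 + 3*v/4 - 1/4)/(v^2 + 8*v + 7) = (v - 1/4)/(v + 7)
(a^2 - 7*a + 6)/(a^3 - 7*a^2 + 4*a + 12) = (a - 1)/(a^2 - a - 2)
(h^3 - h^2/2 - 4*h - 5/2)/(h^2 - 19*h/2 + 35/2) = (h^2 + 2*h + 1)/(h - 7)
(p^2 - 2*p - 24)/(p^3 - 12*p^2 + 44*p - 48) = (p + 4)/(p^2 - 6*p + 8)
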